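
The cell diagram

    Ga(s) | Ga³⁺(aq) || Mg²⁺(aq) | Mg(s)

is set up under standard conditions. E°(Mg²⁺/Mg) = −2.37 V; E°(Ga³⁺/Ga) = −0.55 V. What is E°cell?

−1.82 V

By convention the left-hand electrode in cell notation is the anode (oxidation) and the right-hand electrode is the cathode (reduction).
E°cell = E°(right) − E°(left) = −2.37 − (−0.55) = −1.82 V.
The negative sign shows that, as written, the cell would require an external voltage to drive the reaction.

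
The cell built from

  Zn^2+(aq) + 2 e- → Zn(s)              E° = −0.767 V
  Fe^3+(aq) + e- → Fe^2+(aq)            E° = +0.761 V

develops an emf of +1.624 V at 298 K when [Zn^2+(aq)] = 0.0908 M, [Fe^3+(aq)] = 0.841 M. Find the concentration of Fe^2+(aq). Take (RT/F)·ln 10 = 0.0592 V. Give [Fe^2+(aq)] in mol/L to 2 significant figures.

0.067 M

Fe³⁺/Fe²⁺ is the cathode (higher E°); E°cell = +0.761 − (−0.767) = +1.528 V with n = 2.
Since E = E° − (0.0592/n)·log Q, log Q = n(E° − E)/0.0592 = −3.243.
The balanced reaction is 2 Fe^3+(aq) + Zn(s) → 2 Fe^2+(aq) + Zn^2+(aq), so Q = ([Fe^2+(aq)]^2·[Zn^2+(aq)]) / [Fe^3+(aq)]^2.
Substituting the known concentrations and solving, log [Fe^2+(aq)] = −1.176 and [Fe^2+(aq)] = 0.067 M.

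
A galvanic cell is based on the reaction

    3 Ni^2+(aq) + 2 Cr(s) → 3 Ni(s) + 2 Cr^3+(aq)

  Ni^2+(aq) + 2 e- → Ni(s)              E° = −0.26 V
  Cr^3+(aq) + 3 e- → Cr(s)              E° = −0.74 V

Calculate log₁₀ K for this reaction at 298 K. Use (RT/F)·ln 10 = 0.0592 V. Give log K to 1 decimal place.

log K = 48.6

The Ni²⁺/Ni couple is reduced (cathode); E°cell = −0.26 − (−0.74) = +0.48 V with n = 6.
At equilibrium E = 0, so log K = nE°cell / 0.0592 = (6)(+0.48) / 0.0592 = 48.6.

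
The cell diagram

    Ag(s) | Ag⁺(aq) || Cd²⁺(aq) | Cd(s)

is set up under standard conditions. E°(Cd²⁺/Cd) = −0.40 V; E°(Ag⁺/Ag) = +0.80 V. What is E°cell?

−1.20 V

By convention the left-hand electrode in cell notation is the anode (oxidation) and the right-hand electrode is the cathode (reduction).
E°cell = E°(right) − E°(left) = −0.40 − (+0.80) = −1.20 V.
The negative sign shows that, as written, the cell would require an external voltage to drive the reaction.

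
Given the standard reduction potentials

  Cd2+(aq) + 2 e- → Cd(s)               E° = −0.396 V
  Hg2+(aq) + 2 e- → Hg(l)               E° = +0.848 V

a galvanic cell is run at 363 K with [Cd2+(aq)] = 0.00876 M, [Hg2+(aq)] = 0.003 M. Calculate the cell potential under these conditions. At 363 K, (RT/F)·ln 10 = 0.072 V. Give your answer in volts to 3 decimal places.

+1.227 V

The Hg²⁺/Hg couple has the more positive E°, so it is the cathode; Cd²⁺/Cd is the anode.
E°cell = E°cat − E°an = +0.848 − (−0.396) = +1.244 V; n = 2.
Balancing gives Hg2+(aq) + Cd(s) → Hg(l) + Cd2+(aq); hence Q = [Cd2+(aq)] / [Hg2+(aq)] = 2.92 (log Q = 0.465).
Applying E = E° − (RT ln10/nF)·log Q gives +1.244 − (0.072/2)(0.465) = +1.227 V.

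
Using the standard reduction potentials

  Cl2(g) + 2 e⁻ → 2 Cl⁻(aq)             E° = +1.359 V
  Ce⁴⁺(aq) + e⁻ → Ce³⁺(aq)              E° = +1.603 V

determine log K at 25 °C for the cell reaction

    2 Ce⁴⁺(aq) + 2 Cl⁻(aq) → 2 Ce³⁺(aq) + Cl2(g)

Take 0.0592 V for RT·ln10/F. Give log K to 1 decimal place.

log K = 8.2

The Ce⁴⁺/Ce³⁺ couple is reduced (cathode); E°cell = +1.603 − (+1.359) = +0.244 V with n = 2.
At equilibrium E = 0, so log K = nE°cell / 0.0592 = (2)(+0.244) / 0.0592 = 8.2.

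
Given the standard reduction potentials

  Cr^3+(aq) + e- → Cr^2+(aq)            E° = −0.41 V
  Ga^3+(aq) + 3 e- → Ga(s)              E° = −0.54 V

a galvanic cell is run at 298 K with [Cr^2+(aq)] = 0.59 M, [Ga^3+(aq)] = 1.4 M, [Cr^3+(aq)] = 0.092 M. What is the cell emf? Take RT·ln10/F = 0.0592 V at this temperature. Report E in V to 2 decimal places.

+0.08 V

The Cr³⁺/Cr²⁺ couple has the more positive E°, so it is the cathode; Ga³⁺/Ga is the anode.
The standard potential is −0.41 − (−0.54) = +0.13 V and the balanced reaction transfers n = 3 electrons.
For the overall reaction 3 Cr^3+(aq) + Ga(s) → 3 Cr^2+(aq) + Ga^3+(aq), Q = ([Cr^2+(aq)]^3·[Ga^3+(aq)]) / [Cr^3+(aq)]^3 = 369, giving log Q = 2.567.
E = E° − (0.0592/n)·log Q = +0.13 − (0.0592/3)(2.567) = +0.08 V.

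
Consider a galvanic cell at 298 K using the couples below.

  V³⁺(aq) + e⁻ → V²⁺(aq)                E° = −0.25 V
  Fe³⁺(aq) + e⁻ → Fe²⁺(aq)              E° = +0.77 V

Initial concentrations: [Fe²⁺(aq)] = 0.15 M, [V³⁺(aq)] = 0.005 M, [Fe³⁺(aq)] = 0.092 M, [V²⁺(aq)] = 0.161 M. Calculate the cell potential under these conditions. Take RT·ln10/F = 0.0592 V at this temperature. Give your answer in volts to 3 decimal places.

Fe³⁺/Fe²⁺ is reduced (cathode, E° = +0.77 V) and V³⁺/V²⁺ is oxidized (anode).
E°cell = +0.77 − (−0.25) = +1.02 V, with n = 1 electron transferred.
For the overall reaction Fe³⁺(aq) + V²⁺(aq) → Fe²⁺(aq) + V³⁺(aq), Q = ([Fe²⁺(aq)]·[V³⁺(aq)]) / ([Fe³⁺(aq)]·[V²⁺(aq)]) = 0.0506, giving log Q = −1.296.
By the Nernst equation, E = +1.02 − (0.0592/1)·(−1.296) = +1.097 V.

+1.097 V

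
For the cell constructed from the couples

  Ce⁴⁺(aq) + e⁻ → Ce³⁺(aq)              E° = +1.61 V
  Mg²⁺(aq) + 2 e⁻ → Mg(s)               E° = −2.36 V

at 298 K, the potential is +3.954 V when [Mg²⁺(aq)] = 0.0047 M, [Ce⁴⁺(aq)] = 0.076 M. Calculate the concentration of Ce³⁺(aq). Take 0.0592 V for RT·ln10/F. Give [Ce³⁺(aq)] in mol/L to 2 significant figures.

Ce⁴⁺/Ce³⁺ is the cathode (higher E°); E°cell = +1.61 − (−2.36) = +3.97 V with n = 2.
Since E = E° − (0.0592/n)·log Q, log Q = n(E° − E)/0.0592 = 0.541.
Balancing electrons gives 2 Ce⁴⁺(aq) + Mg(s) → 2 Ce³⁺(aq) + Mg²⁺(aq); thus Q = ([Ce³⁺(aq)]^2·[Mg²⁺(aq)]) / [Ce⁴⁺(aq)]^2.
Solving for the unknown gives log [Ce³⁺(aq)] = 0.315, so [Ce³⁺(aq)] ≈ 2.1 M.

2.1 M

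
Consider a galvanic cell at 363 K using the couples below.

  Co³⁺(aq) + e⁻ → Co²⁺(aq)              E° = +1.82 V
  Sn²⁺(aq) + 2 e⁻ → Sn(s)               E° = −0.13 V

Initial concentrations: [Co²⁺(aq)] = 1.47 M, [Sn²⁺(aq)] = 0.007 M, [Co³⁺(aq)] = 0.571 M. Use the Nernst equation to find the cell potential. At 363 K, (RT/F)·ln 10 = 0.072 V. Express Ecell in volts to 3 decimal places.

+1.998 V

Co³⁺/Co²⁺ is reduced (cathode, E° = +1.82 V) and Sn²⁺/Sn is oxidized (anode).
E°cell = +1.82 − (−0.13) = +1.95 V, with n = 2 electrons transferred.
Balancing gives 2 Co³⁺(aq) + Sn(s) → 2 Co²⁺(aq) + Sn²⁺(aq); hence Q = ([Co²⁺(aq)]^2·[Sn²⁺(aq)]) / [Co³⁺(aq)]^2 = 0.0464 (log Q = −1.334).
By the Nernst equation, E = +1.95 − (0.072/2)·(−1.334) = +1.998 V.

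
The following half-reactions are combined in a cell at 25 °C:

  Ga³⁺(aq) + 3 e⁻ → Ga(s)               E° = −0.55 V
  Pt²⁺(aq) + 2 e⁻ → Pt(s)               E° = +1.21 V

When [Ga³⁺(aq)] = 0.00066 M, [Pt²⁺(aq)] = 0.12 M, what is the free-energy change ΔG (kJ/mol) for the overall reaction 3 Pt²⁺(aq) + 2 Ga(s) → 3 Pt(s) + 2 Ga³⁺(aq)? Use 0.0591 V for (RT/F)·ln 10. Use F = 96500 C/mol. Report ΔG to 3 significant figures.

The standard cell potential is +1.21 − (−0.55) = +1.76 V, with n = 6 electrons in the balanced equation.
Q = [Ga³⁺(aq)]^2 / [Pt²⁺(aq)]^3 = 0.000252, so log Q = −3.598 and E = +1.76 − (0.0591/6)(−3.598) = +1.7954 V.
Finally ΔG = −nFE = −(6)(96500 C/mol)(+1.7954 V) = −1040 kJ/mol.

−1040 kJ/mol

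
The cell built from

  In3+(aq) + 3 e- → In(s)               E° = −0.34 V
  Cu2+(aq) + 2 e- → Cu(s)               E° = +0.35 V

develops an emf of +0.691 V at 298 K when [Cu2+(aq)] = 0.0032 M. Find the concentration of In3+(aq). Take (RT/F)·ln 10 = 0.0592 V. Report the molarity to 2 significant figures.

Cu²⁺/Cu is the cathode (higher E°); E°cell = +0.35 − (−0.34) = +0.69 V with n = 6.
From the Nernst equation, log Q = n(E° − E)/0.0592 = 6·(+0.69 − (+0.691))/0.0592 = −0.101.
For 3 Cu2+(aq) + 2 In(s) → 3 Cu(s) + 2 In3+(aq), the reaction quotient is Q = [In3+(aq)]^2 / [Cu2+(aq)]^3.
Solving for the unknown gives log [In3+(aq)] = −3.793, so [In3+(aq)] ≈ 0.00016 M.

0.00016 M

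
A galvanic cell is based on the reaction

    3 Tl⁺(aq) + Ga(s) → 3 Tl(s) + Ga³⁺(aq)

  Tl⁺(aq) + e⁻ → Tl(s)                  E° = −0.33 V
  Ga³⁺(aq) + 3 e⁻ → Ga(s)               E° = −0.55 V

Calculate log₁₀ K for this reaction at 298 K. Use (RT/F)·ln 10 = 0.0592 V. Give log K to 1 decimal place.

log K = 11.1

The Tl⁺/Tl couple is reduced (cathode); E°cell = −0.33 − (−0.55) = +0.22 V with n = 3.
At equilibrium E = 0, so log K = nE°cell / 0.0592 = (3)(+0.22) / 0.0592 = 11.1.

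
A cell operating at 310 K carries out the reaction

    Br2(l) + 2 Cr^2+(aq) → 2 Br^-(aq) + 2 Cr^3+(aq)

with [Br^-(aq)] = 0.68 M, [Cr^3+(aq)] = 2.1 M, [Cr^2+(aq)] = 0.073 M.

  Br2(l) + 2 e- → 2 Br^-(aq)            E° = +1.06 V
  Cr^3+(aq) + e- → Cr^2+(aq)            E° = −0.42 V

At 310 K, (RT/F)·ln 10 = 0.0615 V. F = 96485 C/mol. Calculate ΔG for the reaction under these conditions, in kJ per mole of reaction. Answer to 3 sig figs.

−270 kJ/mol

E°cell = +1.06 − (−0.42) = +1.48 V; the balanced reaction transfers n = 2 electrons.
The reaction quotient is ([Br^-(aq)]^2·[Cr^3+(aq)]^2) / [Cr^2+(aq)]^2 = 383; by Nernst, E = +1.48 − (0.0615/2)(2.583) = +1.4006 V.
ΔG = −nFE = −(2)(96485)(+1.4006) J/mol = −270 kJ/mol.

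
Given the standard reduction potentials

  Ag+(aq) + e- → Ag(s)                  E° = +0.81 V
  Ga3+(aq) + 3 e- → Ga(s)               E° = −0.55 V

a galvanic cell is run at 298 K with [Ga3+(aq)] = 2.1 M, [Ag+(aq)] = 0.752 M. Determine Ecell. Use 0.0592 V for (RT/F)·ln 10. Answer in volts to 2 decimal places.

+1.35 V

Ag⁺/Ag is reduced (cathode, E° = +0.81 V) and Ga³⁺/Ga is oxidized (anode).
E°cell = +0.81 − (−0.55) = +1.36 V, with n = 3 electrons transferred.
The balanced reaction is 3 Ag+(aq) + Ga(s) → 3 Ag(s) + Ga3+(aq), so Q = [Ga3+(aq)] / [Ag+(aq)]^3 = 4.94 and log Q = 0.694.
E = E° − (0.0592/n)·log Q = +1.36 − (0.0592/3)(0.694) = +1.35 V.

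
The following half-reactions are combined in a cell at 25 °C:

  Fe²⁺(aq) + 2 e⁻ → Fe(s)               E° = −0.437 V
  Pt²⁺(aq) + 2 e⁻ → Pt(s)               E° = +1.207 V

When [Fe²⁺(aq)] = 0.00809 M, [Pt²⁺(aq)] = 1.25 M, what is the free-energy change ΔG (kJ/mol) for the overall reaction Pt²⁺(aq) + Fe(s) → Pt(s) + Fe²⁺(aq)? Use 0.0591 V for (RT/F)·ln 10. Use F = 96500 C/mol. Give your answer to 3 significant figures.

With Pt²⁺/Pt reduced at the cathode, E°cell = +1.207 − (−0.437) = +1.644 V and n = 2.
Q = [Fe²⁺(aq)] / [Pt²⁺(aq)] = 0.00647, so log Q = −2.189 and E = +1.644 − (0.0591/2)(−2.189) = +1.7087 V.
Then ΔG = −nFE = −2 × 96500 × +1.7087 J/mol = −330 kJ/mol.

−330 kJ/mol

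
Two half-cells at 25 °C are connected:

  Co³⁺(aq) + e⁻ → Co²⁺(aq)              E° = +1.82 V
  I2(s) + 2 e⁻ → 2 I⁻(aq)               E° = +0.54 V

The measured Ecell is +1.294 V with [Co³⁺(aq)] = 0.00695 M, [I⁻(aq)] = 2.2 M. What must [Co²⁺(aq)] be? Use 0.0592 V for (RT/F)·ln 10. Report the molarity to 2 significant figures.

0.0089 M

The Co³⁺/Co²⁺ couple has the larger reduction potential, so it is the cathode: E°cell = +1.82 − (+0.54) = +1.28 V and n = 2.
From the Nernst equation, log Q = n(E° − E)/0.0592 = 2·(+1.28 − (+1.294))/0.0592 = −0.473.
Balancing electrons gives 2 Co³⁺(aq) + 2 I⁻(aq) → 2 Co²⁺(aq) + I2(s); thus Q = [Co²⁺(aq)]^2 / ([Co³⁺(aq)]^2·[I⁻(aq)]^2).
Isolating [Co²⁺(aq)] in Q = 10^{−0.473} yields log [Co²⁺(aq)] = −2.052, i.e. 0.0089 M.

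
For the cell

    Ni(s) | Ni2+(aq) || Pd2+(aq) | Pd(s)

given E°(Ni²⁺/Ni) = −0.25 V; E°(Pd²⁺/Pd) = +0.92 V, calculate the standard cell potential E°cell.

By convention the left-hand electrode in cell notation is the anode (oxidation) and the right-hand electrode is the cathode (reduction).
E°cell = E°(right) − E°(left) = +0.92 − (−0.25) = +1.17 V.

+1.17 V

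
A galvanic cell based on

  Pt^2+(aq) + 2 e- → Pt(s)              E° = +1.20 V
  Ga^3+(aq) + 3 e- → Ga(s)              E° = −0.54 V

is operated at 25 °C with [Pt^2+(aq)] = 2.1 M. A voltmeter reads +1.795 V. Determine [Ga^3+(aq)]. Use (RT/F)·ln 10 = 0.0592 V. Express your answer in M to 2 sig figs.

0.0050 M

With Pt²⁺/Pt at the cathode and Ga³⁺/Ga at the anode, E°cell = +1.20 − (−0.54) = +1.74 V (n = 6).
Rearranging E = E° − (0.0592/n)·log Q gives log Q = 6(+1.74 − (+1.795))/0.0592 = −5.574.
The balanced reaction is 3 Pt^2+(aq) + 2 Ga(s) → 3 Pt(s) + 2 Ga^3+(aq), so Q = [Ga^3+(aq)]^2 / [Pt^2+(aq)]^3.
Substituting the known concentrations and solving, log [Ga^3+(aq)] = −2.304 and [Ga^3+(aq)] = 0.0050 M.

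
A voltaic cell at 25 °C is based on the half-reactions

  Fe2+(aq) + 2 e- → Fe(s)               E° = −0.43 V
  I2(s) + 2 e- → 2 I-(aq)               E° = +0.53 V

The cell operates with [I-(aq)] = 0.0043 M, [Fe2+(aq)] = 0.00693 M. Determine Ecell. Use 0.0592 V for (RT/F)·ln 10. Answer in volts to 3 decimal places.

+1.164 V

I₂/I⁻ is reduced (cathode, E° = +0.53 V) and Fe²⁺/Fe is oxidized (anode).
E°cell = E°cat − E°an = +0.53 − (−0.43) = +0.96 V; n = 2.
For the overall reaction I2(s) + Fe(s) → 2 I-(aq) + Fe2+(aq), Q = [I-(aq)]^2·[Fe2+(aq)] = 1.28×10^−7, giving log Q = −6.892.
Applying E = E° − (RT ln10/nF)·log Q gives +0.96 − (0.0592/2)(−6.892) = +1.164 V.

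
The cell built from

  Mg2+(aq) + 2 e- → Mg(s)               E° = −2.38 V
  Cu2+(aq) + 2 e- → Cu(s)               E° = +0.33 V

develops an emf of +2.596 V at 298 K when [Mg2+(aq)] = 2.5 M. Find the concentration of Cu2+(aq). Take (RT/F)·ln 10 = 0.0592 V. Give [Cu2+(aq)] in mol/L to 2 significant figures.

With Cu²⁺/Cu at the cathode and Mg²⁺/Mg at the anode, E°cell = +0.33 − (−2.38) = +2.71 V (n = 2).
From the Nernst equation, log Q = n(E° − E)/0.0592 = 2·(+2.71 − (+2.596))/0.0592 = 3.851.
Balancing electrons gives Cu2+(aq) + Mg(s) → Cu(s) + Mg2+(aq); thus Q = [Mg2+(aq)] / [Cu2+(aq)].
Isolating [Cu2+(aq)] in Q = 10^{3.851} yields log [Cu2+(aq)] = −3.453, i.e. 0.00035 M.

0.00035 M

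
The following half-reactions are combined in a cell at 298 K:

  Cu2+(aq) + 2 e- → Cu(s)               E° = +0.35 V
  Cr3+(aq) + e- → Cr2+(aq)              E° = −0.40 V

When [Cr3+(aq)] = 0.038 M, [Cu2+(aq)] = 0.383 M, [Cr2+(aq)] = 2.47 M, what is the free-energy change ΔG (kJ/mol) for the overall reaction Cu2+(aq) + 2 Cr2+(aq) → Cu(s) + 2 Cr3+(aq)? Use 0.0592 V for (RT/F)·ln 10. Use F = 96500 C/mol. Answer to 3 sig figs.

With Cu²⁺/Cu reduced at the cathode, E°cell = +0.35 − (−0.40) = +0.75 V and n = 2.
The reaction quotient is [Cr3+(aq)]^2 / ([Cu2+(aq)]·[Cr2+(aq)]^2) = 0.000618; by Nernst, E = +0.75 − (0.0592/2)(−3.209) = +0.8450 V.
Then ΔG = −nFE = −2 × 96500 × +0.8450 J/mol = −163 kJ/mol.

−163 kJ/mol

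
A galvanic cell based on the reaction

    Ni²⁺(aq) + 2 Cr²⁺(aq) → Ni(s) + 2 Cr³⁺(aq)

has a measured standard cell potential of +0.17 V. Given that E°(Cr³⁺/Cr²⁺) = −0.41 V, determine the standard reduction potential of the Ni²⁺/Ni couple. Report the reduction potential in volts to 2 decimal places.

−0.24 V

In the reaction as written the Ni²⁺/Ni couple is reduced (cathode) and Cr³⁺/Cr²⁺ is oxidized (anode), so E°cell = E°(Ni²⁺/Ni) − E°(Cr³⁺/Cr²⁺).
E°(Ni²⁺/Ni) = E°cell + E°(anode) = +0.17 + (−0.41) = −0.24 V.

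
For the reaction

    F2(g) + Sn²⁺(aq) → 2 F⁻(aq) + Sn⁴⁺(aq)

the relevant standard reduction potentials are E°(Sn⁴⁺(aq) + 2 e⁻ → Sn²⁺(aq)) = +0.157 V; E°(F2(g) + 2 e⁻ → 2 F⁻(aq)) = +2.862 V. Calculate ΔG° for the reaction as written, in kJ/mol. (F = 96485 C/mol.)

−522 kJ/mol

In the reaction as written F2(g) is reduced, so the F₂/F⁻ couple is the cathode and Sn⁴⁺/Sn²⁺ is the anode.
E°cell = +2.862 − (+0.157) = +2.705 V; balancing electrons gives n = 2.
ΔG° = −nFE°cell = −(2)(96485)(+2.705) J/mol = −522 kJ/mol.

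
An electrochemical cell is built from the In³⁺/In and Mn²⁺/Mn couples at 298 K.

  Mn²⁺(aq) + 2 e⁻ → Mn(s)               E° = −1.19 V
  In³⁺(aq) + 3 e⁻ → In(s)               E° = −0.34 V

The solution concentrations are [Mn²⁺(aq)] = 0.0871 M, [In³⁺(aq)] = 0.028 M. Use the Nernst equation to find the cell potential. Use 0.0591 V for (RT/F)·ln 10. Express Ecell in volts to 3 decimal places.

+0.851 V

Since E°(In³⁺/In) > E°(Mn²⁺/Mn), In³⁺/In serves as the cathode.
The standard potential is −0.34 − (−1.19) = +0.85 V and the balanced reaction transfers n = 6 electrons.
Balancing gives 2 In³⁺(aq) + 3 Mn(s) → 2 In(s) + 3 Mn²⁺(aq); hence Q = [Mn²⁺(aq)]^3 / [In³⁺(aq)]^2 = 0.843 (log Q = −0.074).
By the Nernst equation, E = +0.85 − (0.0591/6)·(−0.074) = +0.851 V.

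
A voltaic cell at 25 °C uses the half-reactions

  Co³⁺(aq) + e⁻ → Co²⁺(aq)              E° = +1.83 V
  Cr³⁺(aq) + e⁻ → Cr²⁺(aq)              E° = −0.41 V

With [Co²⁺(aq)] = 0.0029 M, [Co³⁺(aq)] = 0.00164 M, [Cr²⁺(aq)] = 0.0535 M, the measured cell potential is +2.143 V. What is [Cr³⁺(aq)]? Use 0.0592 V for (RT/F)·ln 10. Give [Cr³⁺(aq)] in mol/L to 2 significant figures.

The Co³⁺/Co²⁺ couple has the larger reduction potential, so it is the cathode: E°cell = +1.83 − (−0.41) = +2.24 V and n = 1.
Since E = E° − (0.0592/n)·log Q, log Q = n(E° − E)/0.0592 = 1.639.
For Co³⁺(aq) + Cr²⁺(aq) → Co²⁺(aq) + Cr³⁺(aq), the reaction quotient is Q = ([Co²⁺(aq)]·[Cr³⁺(aq)]) / ([Co³⁺(aq)]·[Cr²⁺(aq)]).
Solving for the unknown gives log [Cr³⁺(aq)] = 0.120, so [Cr³⁺(aq)] ≈ 1.3 M.

1.3 M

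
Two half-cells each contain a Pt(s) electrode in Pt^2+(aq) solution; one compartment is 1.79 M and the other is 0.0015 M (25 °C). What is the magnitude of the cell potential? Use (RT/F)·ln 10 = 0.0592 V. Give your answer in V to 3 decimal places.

0.091 V

For a concentration cell E°cell = 0, since both electrodes use the same couple.
The compartment with the higher Pt^2+(aq) concentration (1.79 M) acts as the cathode; ions are reduced there and produced at the dilute (0.0015 M) anode.
With n = 2, Ecell = −(0.0592/2)·log([dilute]/[conc]) = −(0.0592/2)·log(0.0015/1.79) = +0.091 V.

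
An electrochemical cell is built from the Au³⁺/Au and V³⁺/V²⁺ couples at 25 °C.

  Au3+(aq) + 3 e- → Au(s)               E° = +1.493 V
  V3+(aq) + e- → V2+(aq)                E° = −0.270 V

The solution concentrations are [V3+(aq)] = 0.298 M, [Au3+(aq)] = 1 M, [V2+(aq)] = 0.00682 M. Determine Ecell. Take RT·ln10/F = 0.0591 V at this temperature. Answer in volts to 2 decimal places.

Since E°(Au³⁺/Au) > E°(V³⁺/V²⁺), Au³⁺/Au serves as the cathode.
E°cell = +1.493 − (−0.270) = +1.763 V, with n = 3 electrons transferred.
Balancing gives Au3+(aq) + 3 V2+(aq) → Au(s) + 3 V3+(aq); hence Q = [V3+(aq)]^3 / ([Au3+(aq)]·[V2+(aq)]^3) = 8.34×10^4 (log Q = 4.921).
E = E° − (0.0591/n)·log Q = +1.763 − (0.0591/3)(4.921) = +1.67 V.

+1.67 V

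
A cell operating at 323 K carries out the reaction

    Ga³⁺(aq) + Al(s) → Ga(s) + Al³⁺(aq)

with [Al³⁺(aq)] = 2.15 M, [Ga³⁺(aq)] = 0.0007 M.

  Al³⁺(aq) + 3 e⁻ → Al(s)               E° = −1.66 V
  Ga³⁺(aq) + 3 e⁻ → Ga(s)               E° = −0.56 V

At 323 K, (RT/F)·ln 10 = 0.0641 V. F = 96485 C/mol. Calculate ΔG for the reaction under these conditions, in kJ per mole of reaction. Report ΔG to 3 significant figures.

−297 kJ/mol

E°cell = −0.56 − (−1.66) = +1.10 V; the balanced reaction transfers n = 3 electrons.
Q = [Al³⁺(aq)] / [Ga³⁺(aq)] = 3.07×10^3, so log Q = 3.487 and E = +1.10 − (0.0641/3)(3.487) = +1.0255 V.
Then ΔG = −nFE = −3 × 96485 × +1.0255 J/mol = −297 kJ/mol.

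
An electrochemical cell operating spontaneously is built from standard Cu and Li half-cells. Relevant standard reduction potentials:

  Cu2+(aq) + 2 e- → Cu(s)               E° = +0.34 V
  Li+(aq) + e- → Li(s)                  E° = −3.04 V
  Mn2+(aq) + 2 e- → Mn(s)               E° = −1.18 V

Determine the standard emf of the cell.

+3.38 V

Of the two couples in this cell, the one with the more positive reduction potential is reduced at the cathode: here that is Cu²⁺/Cu (+0.34 V); Li⁺/Li (−3.04 V) is the anode.
E°cell = E°(cathode) − E°(anode) = +0.34 − (−3.04) = +3.38 V.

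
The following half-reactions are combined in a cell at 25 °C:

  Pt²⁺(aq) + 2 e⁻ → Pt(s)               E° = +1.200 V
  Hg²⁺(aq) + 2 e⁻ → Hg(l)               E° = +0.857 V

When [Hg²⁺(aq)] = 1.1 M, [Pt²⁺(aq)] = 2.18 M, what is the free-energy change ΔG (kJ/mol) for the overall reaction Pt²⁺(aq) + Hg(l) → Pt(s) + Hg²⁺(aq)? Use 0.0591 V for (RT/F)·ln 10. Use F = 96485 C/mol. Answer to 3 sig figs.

With Pt²⁺/Pt reduced at the cathode, E°cell = +1.200 − (+0.857) = +0.343 V and n = 2.
Here Q = [Hg²⁺(aq)] / [Pt²⁺(aq)] = 0.505 (log Q = −0.297), giving E = +0.343 − (0.0591/2)·(−0.297) = +0.3518 V.
Then ΔG = −nFE = −2 × 96485 × +0.3518 J/mol = −67.9 kJ/mol.

−67.9 kJ/mol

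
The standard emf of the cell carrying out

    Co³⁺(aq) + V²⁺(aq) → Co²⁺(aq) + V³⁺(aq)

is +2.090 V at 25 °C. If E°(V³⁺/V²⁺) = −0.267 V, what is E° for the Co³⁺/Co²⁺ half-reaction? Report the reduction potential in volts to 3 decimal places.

In the reaction as written the Co³⁺/Co²⁺ couple is reduced (cathode) and V³⁺/V²⁺ is oxidized (anode), so E°cell = E°(Co³⁺/Co²⁺) − E°(V³⁺/V²⁺).
E°(Co³⁺/Co²⁺) = E°cell + E°(anode) = +2.090 + (−0.267) = +1.823 V.

+1.823 V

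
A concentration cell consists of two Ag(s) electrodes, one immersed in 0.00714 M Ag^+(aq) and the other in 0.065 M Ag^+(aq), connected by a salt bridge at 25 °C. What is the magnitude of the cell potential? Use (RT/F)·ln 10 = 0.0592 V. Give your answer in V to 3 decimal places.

0.057 V

For a concentration cell E°cell = 0, since both electrodes use the same couple.
The compartment with the higher Ag^+(aq) concentration (0.065 M) acts as the cathode; ions are reduced there and produced at the dilute (0.00714 M) anode.
With n = 1, Ecell = −(0.0592/1)·log([dilute]/[conc]) = −(0.0592/1)·log(0.00714/0.065) = +0.057 V.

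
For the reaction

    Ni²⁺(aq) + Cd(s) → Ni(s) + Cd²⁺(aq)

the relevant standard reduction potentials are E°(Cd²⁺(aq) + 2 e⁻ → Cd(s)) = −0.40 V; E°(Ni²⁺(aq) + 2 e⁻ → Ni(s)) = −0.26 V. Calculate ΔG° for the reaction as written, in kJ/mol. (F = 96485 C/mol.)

In the reaction as written Ni²⁺(aq) is reduced, so the Ni²⁺/Ni couple is the cathode and Cd²⁺/Cd is the anode.
E°cell = −0.26 − (−0.40) = +0.14 V; balancing electrons gives n = 2.
ΔG° = −nFE°cell = −(2)(96485)(+0.14) J/mol = −27.0 kJ/mol.

−27.0 kJ/mol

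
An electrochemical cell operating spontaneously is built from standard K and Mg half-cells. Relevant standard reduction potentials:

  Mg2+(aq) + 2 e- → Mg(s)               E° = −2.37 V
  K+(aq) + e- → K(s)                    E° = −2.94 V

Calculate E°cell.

The Mg²⁺/Mg couple has the higher E°, so Mg ion is reduced (cathode) and K is oxidized (anode).
E°cell = E°(cathode) − E°(anode) = −2.37 − (−2.94) = +0.57 V.

+0.57 V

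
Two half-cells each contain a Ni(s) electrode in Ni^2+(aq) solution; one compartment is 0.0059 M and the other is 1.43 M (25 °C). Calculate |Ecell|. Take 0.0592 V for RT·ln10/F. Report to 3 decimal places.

0.071 V

For a concentration cell E°cell = 0, since both electrodes use the same couple.
The compartment with the higher Ni^2+(aq) concentration (1.43 M) acts as the cathode; ions are reduced there and produced at the dilute (0.0059 M) anode.
With n = 2, Ecell = −(0.0592/2)·log([dilute]/[conc]) = −(0.0592/2)·log(0.0059/1.43) = +0.071 V.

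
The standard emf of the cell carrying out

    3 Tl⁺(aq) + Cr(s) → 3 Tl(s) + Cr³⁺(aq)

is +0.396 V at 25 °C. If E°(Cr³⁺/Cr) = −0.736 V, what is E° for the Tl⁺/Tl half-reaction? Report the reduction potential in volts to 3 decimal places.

In the reaction as written the Tl⁺/Tl couple is reduced (cathode) and Cr³⁺/Cr is oxidized (anode), so E°cell = E°(Tl⁺/Tl) − E°(Cr³⁺/Cr).
E°(Tl⁺/Tl) = E°cell + E°(anode) = +0.396 + (−0.736) = −0.340 V.

−0.340 V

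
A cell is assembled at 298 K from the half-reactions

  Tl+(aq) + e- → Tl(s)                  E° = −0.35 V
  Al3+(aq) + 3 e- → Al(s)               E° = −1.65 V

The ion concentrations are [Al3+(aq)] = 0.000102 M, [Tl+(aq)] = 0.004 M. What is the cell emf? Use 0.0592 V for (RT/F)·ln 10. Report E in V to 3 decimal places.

+1.237 V

Tl⁺/Tl is reduced (cathode, E° = −0.35 V) and Al³⁺/Al is oxidized (anode).
E°cell = E°cat − E°an = −0.35 − (−1.65) = +1.30 V; n = 3.
Balancing gives 3 Tl+(aq) + Al(s) → 3 Tl(s) + Al3+(aq); hence Q = [Al3+(aq)] / [Tl+(aq)]^3 = 1.59×10^3 (log Q = 3.202).
Applying E = E° − (RT ln10/nF)·log Q gives +1.30 − (0.0592/3)(3.202) = +1.237 V.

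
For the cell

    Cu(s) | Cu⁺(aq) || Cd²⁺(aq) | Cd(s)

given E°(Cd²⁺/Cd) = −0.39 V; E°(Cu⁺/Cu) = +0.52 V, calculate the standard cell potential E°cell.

By convention the left-hand electrode in cell notation is the anode (oxidation) and the right-hand electrode is the cathode (reduction).
E°cell = E°(right) − E°(left) = −0.39 − (+0.52) = −0.91 V.
The negative sign shows that, as written, the cell would require an external voltage to drive the reaction.

−0.91 V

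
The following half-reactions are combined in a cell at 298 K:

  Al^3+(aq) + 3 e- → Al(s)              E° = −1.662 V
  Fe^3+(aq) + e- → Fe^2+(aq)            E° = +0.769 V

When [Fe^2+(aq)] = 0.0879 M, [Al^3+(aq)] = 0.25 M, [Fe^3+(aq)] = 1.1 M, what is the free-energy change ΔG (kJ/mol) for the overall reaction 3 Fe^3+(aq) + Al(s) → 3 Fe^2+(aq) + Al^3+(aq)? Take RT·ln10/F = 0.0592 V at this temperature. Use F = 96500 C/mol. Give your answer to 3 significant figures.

E°cell = +0.769 − (−1.662) = +2.431 V; the balanced reaction transfers n = 3 electrons.
Here Q = ([Fe^2+(aq)]^3·[Al^3+(aq)]) / [Fe^3+(aq)]^3 = 0.000128 (log Q = −3.894), giving E = +2.431 − (0.0592/3)·(−3.894) = +2.5078 V.
Then ΔG = −nFE = −3 × 96500 × +2.5078 J/mol = −726 kJ/mol.

−726 kJ/mol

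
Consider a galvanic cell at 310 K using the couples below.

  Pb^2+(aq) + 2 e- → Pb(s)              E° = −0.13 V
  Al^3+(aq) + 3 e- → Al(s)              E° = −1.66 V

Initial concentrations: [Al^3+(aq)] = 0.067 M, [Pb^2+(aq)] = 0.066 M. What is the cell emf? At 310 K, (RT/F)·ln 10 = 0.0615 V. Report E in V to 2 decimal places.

Pb²⁺/Pb is reduced (cathode, E° = −0.13 V) and Al³⁺/Al is oxidized (anode).
E°cell = −0.13 − (−1.66) = +1.53 V, with n = 6 electrons transferred.
Balancing gives 3 Pb^2+(aq) + 2 Al(s) → 3 Pb(s) + 2 Al^3+(aq); hence Q = [Al^3+(aq)]^2 / [Pb^2+(aq)]^3 = 15.6 (log Q = 1.194).
Applying E = E° − (RT ln10/nF)·log Q gives +1.53 − (0.0615/6)(1.194) = +1.52 V.

+1.52 V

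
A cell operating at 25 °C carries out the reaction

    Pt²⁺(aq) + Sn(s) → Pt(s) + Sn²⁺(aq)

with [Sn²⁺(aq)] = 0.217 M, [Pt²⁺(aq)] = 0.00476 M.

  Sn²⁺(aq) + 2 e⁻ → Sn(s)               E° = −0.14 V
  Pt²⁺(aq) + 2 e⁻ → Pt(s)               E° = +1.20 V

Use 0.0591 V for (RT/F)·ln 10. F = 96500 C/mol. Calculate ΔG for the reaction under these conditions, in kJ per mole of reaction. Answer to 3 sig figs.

−249 kJ/mol

The standard cell potential is +1.20 − (−0.14) = +1.34 V, with n = 2 electrons in the balanced equation.
The reaction quotient is [Sn²⁺(aq)] / [Pt²⁺(aq)] = 45.6; by Nernst, E = +1.34 − (0.0591/2)(1.659) = +1.2910 V.
Finally ΔG = −nFE = −(2)(96500 C/mol)(+1.2910 V) = −249 kJ/mol.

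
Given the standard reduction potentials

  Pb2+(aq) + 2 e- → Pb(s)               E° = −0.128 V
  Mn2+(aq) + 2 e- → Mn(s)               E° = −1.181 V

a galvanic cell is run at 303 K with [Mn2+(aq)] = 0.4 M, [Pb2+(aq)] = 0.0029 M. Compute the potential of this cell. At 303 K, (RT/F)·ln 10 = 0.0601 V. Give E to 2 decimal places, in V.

+0.99 V

Since E°(Pb²⁺/Pb) > E°(Mn²⁺/Mn), Pb²⁺/Pb serves as the cathode.
The standard potential is −0.128 − (−1.181) = +1.053 V and the balanced reaction transfers n = 2 electrons.
The balanced reaction is Pb2+(aq) + Mn(s) → Pb(s) + Mn2+(aq), so Q = [Mn2+(aq)] / [Pb2+(aq)] = 138 and log Q = 2.140.
E = E° − (0.0601/n)·log Q = +1.053 − (0.0601/2)(2.140) = +0.99 V.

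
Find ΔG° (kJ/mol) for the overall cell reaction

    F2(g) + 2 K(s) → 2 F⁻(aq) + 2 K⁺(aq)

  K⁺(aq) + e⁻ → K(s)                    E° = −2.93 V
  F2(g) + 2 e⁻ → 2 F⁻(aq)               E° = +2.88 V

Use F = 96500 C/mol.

In the reaction as written F2(g) is reduced, so the F₂/F⁻ couple is the cathode and K⁺/K is the anode.
E°cell = +2.88 − (−2.93) = +5.81 V; balancing electrons gives n = 2.
ΔG° = −nFE°cell = −(2)(96500)(+5.81) J/mol = −1121 kJ/mol.

−1121 kJ/mol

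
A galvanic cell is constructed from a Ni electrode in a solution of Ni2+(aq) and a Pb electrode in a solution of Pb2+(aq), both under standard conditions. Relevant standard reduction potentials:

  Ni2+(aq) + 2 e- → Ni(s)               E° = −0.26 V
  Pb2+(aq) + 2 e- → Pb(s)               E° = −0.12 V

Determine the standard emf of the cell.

The Pb²⁺/Pb couple has the higher E°, so Pb ion is reduced (cathode) and Ni is oxidized (anode).
E°cell = E°(cathode) − E°(anode) = −0.12 − (−0.26) = +0.14 V.

+0.14 V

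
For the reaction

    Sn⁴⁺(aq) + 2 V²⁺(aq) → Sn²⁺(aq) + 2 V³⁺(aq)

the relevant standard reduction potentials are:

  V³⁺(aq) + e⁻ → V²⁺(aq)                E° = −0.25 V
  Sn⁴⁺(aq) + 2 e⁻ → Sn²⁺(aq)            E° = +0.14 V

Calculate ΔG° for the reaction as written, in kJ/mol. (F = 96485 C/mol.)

−75.3 kJ/mol

In the reaction as written Sn⁴⁺(aq) is reduced, so the Sn⁴⁺/Sn²⁺ couple is the cathode and V³⁺/V²⁺ is the anode.
E°cell = +0.14 − (−0.25) = +0.39 V; balancing electrons gives n = 2.
ΔG° = −nFE°cell = −(2)(96485)(+0.39) J/mol = −75.3 kJ/mol.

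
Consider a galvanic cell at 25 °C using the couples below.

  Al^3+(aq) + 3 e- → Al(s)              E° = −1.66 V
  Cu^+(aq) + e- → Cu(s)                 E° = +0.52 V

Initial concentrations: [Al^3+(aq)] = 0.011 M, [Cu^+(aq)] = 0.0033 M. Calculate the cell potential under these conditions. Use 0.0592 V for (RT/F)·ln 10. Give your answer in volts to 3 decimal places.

+2.072 V

Since E°(Cu⁺/Cu) > E°(Al³⁺/Al), Cu⁺/Cu serves as the cathode.
The standard potential is +0.52 − (−1.66) = +2.18 V and the balanced reaction transfers n = 3 electrons.
The balanced reaction is 3 Cu^+(aq) + Al(s) → 3 Cu(s) + Al^3+(aq), so Q = [Al^3+(aq)] / [Cu^+(aq)]^3 = 3.06×10^5 and log Q = 5.486.
Applying E = E° − (RT ln10/nF)·log Q gives +2.18 − (0.0592/3)(5.486) = +2.072 V.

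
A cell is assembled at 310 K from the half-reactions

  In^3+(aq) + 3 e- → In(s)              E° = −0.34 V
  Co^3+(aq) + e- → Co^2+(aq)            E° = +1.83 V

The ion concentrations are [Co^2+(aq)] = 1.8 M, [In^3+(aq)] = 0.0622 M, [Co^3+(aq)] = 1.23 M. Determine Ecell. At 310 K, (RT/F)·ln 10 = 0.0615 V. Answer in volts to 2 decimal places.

The Co³⁺/Co²⁺ couple has the more positive E°, so it is the cathode; In³⁺/In is the anode.
E°cell = E°cat − E°an = +1.83 − (−0.34) = +2.17 V; n = 3.
Balancing gives 3 Co^3+(aq) + In(s) → 3 Co^2+(aq) + In^3+(aq); hence Q = ([Co^2+(aq)]^3·[In^3+(aq)]) / [Co^3+(aq)]^3 = 0.195 (log Q = −0.710).
By the Nernst equation, E = +2.17 − (0.0615/3)·(−0.710) = +2.18 V.

+2.18 V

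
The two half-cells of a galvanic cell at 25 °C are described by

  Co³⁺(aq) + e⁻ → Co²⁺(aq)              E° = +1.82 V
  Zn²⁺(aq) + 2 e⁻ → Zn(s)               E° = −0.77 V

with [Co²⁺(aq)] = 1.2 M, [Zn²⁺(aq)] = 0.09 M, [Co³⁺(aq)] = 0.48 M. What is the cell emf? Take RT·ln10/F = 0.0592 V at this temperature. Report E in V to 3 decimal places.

+2.597 V

Co³⁺/Co²⁺ is reduced (cathode, E° = +1.82 V) and Zn²⁺/Zn is oxidized (anode).
The standard potential is +1.82 − (−0.77) = +2.59 V and the balanced reaction transfers n = 2 electrons.
The balanced reaction is 2 Co³⁺(aq) + Zn(s) → 2 Co²⁺(aq) + Zn²⁺(aq), so Q = ([Co²⁺(aq)]^2·[Zn²⁺(aq)]) / [Co³⁺(aq)]^2 = 0.562 and log Q = −0.250.
By the Nernst equation, E = +2.59 − (0.0592/2)·(−0.250) = +2.597 V.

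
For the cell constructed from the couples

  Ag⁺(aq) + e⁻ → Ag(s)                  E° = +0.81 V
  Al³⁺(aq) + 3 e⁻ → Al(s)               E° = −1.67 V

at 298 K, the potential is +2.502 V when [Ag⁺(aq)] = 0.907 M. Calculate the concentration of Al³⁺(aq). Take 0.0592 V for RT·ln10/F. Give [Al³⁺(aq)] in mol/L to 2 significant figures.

The Ag⁺/Ag couple has the larger reduction potential, so it is the cathode: E°cell = +0.81 − (−1.67) = +2.48 V and n = 3.
Since E = E° − (0.0592/n)·log Q, log Q = n(E° − E)/0.0592 = −1.115.
Balancing electrons gives 3 Ag⁺(aq) + Al(s) → 3 Ag(s) + Al³⁺(aq); thus Q = [Al³⁺(aq)] / [Ag⁺(aq)]^3.
Solving for the unknown gives log [Al³⁺(aq)] = −1.242, so [Al³⁺(aq)] ≈ 0.057 M.

0.057 M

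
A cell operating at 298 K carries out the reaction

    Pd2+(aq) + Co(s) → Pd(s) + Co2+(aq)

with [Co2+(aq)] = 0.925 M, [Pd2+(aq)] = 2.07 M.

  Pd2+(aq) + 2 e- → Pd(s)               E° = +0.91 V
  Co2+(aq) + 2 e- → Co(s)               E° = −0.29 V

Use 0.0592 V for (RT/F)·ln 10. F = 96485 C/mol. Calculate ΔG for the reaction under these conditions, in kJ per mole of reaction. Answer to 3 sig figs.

The standard cell potential is +0.91 − (−0.29) = +1.20 V, with n = 2 electrons in the balanced equation.
Here Q = [Co2+(aq)] / [Pd2+(aq)] = 0.447 (log Q = −0.350), giving E = +1.20 − (0.0592/2)·(−0.350) = +1.2104 V.
Finally ΔG = −nFE = −(2)(96485 C/mol)(+1.2104 V) = −234 kJ/mol.

−234 kJ/mol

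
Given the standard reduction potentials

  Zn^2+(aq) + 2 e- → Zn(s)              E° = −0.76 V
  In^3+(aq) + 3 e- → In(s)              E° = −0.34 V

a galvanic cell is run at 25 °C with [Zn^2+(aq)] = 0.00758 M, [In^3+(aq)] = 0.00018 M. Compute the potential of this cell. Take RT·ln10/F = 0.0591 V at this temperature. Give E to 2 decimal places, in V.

Since E°(In³⁺/In) > E°(Zn²⁺/Zn), In³⁺/In serves as the cathode.
E°cell = E°cat − E°an = −0.34 − (−0.76) = +0.42 V; n = 6.
The balanced reaction is 2 In^3+(aq) + 3 Zn(s) → 2 In(s) + 3 Zn^2+(aq), so Q = [Zn^2+(aq)]^3 / [In^3+(aq)]^2 = 13.4 and log Q = 1.128.
Applying E = E° − (RT ln10/nF)·log Q gives +0.42 − (0.0591/6)(1.128) = +0.41 V.

+0.41 V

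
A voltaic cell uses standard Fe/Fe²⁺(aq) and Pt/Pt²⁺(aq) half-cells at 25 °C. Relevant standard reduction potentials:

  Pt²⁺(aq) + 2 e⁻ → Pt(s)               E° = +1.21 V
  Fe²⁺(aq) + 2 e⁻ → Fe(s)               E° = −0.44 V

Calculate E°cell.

+1.65 V

Of the two couples in this cell, the one with the more positive reduction potential is reduced at the cathode: here that is Pt²⁺/Pt (+1.21 V); Fe²⁺/Fe (−0.44 V) is the anode.
E°cell = E°(cathode) − E°(anode) = +1.21 − (−0.44) = +1.65 V.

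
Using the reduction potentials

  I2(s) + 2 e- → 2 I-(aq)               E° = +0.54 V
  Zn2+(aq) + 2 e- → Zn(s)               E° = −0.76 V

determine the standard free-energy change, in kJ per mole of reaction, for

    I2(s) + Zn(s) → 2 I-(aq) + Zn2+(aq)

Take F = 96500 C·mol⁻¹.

In the reaction as written I2(s) is reduced, so the I₂/I⁻ couple is the cathode and Zn²⁺/Zn is the anode.
E°cell = +0.54 − (−0.76) = +1.30 V; balancing electrons gives n = 2.
ΔG° = −nFE°cell = −(2)(96500)(+1.30) J/mol = −251 kJ/mol.

−251 kJ/mol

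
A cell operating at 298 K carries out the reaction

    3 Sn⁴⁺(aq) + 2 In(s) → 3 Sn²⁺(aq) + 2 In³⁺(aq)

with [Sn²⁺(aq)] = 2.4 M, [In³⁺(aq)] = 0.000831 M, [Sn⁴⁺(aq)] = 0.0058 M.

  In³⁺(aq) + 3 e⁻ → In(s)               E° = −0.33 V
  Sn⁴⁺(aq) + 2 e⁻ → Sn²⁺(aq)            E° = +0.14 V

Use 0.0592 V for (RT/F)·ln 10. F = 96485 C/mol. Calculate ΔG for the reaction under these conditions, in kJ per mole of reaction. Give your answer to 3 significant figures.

The standard cell potential is +0.14 − (−0.33) = +0.47 V, with n = 6 electrons in the balanced equation.
Here Q = ([Sn²⁺(aq)]^3·[In³⁺(aq)]^2) / [Sn⁴⁺(aq)]^3 = 48.9 (log Q = 1.690), giving E = +0.47 − (0.0592/6)·(1.690) = +0.4533 V.
Then ΔG = −nFE = −6 × 96485 × +0.4533 J/mol = −262 kJ/mol.

−262 kJ/mol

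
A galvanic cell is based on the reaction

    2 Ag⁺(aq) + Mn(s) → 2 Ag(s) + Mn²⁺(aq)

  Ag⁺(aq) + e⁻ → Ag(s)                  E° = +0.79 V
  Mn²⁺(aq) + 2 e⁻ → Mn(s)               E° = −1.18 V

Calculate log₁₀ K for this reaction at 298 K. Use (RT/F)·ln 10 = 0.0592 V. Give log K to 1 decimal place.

The Ag⁺/Ag couple is reduced (cathode); E°cell = +0.79 − (−1.18) = +1.97 V with n = 2.
At equilibrium E = 0, so log K = nE°cell / 0.0592 = (2)(+1.97) / 0.0592 = 66.6.

log K = 66.6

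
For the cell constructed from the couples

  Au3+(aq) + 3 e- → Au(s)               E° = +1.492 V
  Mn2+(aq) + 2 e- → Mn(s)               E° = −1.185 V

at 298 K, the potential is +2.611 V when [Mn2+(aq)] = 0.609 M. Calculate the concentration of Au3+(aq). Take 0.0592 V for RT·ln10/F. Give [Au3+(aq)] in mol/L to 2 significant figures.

0.00021 M

With Au³⁺/Au at the cathode and Mn²⁺/Mn at the anode, E°cell = +1.492 − (−1.185) = +2.677 V (n = 6).
From the Nernst equation, log Q = n(E° − E)/0.0592 = 6·(+2.677 − (+2.611))/0.0592 = 6.689.
Balancing electrons gives 2 Au3+(aq) + 3 Mn(s) → 2 Au(s) + 3 Mn2+(aq); thus Q = [Mn2+(aq)]^3 / [Au3+(aq)]^2.
Substituting the known concentrations and solving, log [Au3+(aq)] = −3.668 and [Au3+(aq)] = 0.00021 M.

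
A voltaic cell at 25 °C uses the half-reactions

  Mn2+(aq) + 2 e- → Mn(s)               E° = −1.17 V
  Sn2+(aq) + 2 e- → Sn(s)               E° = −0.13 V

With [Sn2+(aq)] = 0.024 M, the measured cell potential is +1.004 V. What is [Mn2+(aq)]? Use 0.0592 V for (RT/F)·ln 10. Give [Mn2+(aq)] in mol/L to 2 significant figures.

0.39 M

With Sn²⁺/Sn at the cathode and Mn²⁺/Mn at the anode, E°cell = −0.13 − (−1.17) = +1.04 V (n = 2).
Since E = E° − (0.0592/n)·log Q, log Q = n(E° − E)/0.0592 = 1.216.
For Sn2+(aq) + Mn(s) → Sn(s) + Mn2+(aq), the reaction quotient is Q = [Mn2+(aq)] / [Sn2+(aq)].
Solving for the unknown gives log [Mn2+(aq)] = −0.404, so [Mn2+(aq)] ≈ 0.39 M.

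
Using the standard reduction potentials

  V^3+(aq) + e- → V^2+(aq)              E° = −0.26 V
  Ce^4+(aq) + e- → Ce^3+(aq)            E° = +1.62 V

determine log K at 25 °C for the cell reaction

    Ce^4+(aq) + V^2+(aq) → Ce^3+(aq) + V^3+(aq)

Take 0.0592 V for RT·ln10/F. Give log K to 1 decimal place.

The Ce⁴⁺/Ce³⁺ couple is reduced (cathode); E°cell = +1.62 − (−0.26) = +1.88 V with n = 1.
At equilibrium E = 0, so log K = nE°cell / 0.0592 = (1)(+1.88) / 0.0592 = 31.8.

log K = 31.8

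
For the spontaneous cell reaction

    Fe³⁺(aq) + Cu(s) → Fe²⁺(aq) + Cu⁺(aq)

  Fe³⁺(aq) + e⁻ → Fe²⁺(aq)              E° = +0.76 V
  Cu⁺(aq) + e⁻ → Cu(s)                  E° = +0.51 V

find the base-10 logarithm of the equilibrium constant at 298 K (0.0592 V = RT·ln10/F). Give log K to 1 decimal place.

log K = 4.2

The Fe³⁺/Fe²⁺ couple is reduced (cathode); E°cell = +0.76 − (+0.51) = +0.25 V with n = 1.
At equilibrium E = 0, so log K = nE°cell / 0.0592 = (1)(+0.25) / 0.0592 = 4.2.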